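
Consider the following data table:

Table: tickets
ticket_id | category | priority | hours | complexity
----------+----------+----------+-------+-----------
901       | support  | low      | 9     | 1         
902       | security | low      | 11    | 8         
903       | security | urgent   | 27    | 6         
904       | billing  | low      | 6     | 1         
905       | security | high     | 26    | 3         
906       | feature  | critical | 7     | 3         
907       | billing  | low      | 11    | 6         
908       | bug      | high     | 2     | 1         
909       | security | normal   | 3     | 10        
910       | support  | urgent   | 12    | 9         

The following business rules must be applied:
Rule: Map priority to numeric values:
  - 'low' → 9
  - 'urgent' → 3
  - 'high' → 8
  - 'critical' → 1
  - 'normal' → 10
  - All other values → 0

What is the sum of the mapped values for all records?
69

Step 1: Apply mapping to each record
Step 2: Count by status:
  'low': 4 records × 9 = 36
  'urgent': 2 records × 3 = 6
  'high': 2 records × 8 = 16
  'critical': 1 records × 1 = 1
  'normal': 1 records × 10 = 10
Step 3: Sum all mapped values = 69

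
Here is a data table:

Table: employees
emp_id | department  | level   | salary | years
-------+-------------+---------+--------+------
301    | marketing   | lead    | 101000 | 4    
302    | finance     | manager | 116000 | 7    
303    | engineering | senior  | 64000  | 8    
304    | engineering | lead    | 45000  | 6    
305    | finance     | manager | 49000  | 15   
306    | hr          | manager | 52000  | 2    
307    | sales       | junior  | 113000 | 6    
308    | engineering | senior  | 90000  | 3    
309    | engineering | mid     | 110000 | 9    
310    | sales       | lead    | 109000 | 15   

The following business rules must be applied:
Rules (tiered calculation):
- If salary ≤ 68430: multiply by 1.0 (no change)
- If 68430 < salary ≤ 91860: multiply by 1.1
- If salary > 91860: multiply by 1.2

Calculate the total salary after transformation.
967800.0

Step 1: Tier 1 (salary ≤ 68430): 4 records, sum = 210000 × 1.0 = 210000.0
Step 2: Tier 2 (68430 < salary ≤ 91860): 1 records, sum = 90000 × 1.1 = 99000.0
Step 3: Tier 3 (salary > 91860): 5 records, sum = 549000 × 1.2 = 658800.0
Step 4: Final sum = 210000.0 + 99000.0 + 658800.0 = 967800.0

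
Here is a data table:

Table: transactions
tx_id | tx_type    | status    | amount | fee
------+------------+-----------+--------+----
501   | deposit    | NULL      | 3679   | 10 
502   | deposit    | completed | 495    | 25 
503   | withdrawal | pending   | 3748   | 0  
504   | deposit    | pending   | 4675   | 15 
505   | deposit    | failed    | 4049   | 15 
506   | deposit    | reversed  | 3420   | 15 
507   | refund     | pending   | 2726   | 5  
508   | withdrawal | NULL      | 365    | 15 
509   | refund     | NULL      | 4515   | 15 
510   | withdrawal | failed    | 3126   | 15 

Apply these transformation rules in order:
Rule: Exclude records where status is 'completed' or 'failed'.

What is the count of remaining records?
7

Step 1: Count records to exclude
  - 1 (completed) + 2 (failed) = 3 records
Step 2: Total records: 10
Step 3: Remaining = 10 - 3 = 7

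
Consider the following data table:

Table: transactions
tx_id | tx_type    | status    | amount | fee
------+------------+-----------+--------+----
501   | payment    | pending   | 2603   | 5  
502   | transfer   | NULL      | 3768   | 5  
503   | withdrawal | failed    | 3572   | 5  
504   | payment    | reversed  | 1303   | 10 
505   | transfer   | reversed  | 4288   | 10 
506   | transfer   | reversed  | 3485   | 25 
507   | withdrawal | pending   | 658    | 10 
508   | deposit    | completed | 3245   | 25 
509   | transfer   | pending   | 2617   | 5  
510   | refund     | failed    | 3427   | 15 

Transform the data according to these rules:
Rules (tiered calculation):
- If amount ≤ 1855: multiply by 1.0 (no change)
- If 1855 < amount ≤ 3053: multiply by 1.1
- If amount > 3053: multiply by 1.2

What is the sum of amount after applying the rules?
33845.0

Step 1: Tier 1 (amount ≤ 1855): 2 records, sum = 1961 × 1.0 = 1961.0
Step 2: Tier 2 (1855 < amount ≤ 3053): 2 records, sum = 5220 × 1.1 = 5742.0
Step 3: Tier 3 (amount > 3053): 6 records, sum = 21785 × 1.2 = 26142.0
Step 4: Final sum = 1961.0 + 5742.0 + 26142.0 = 33845.0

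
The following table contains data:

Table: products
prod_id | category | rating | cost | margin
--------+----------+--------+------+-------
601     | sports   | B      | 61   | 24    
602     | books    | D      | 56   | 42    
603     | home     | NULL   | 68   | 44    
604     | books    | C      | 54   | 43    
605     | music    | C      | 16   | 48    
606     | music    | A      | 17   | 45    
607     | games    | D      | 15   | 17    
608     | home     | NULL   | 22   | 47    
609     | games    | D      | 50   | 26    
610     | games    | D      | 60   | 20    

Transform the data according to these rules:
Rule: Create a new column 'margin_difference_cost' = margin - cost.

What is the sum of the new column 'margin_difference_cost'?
-63

Step 1: For each record, compute margin - cost
Example calculations:
  24 - 61 = -37
  42 - 56 = -14
  44 - 68 = -24
  ...
Step 2: Sum all derived values
Step 3: Total = -63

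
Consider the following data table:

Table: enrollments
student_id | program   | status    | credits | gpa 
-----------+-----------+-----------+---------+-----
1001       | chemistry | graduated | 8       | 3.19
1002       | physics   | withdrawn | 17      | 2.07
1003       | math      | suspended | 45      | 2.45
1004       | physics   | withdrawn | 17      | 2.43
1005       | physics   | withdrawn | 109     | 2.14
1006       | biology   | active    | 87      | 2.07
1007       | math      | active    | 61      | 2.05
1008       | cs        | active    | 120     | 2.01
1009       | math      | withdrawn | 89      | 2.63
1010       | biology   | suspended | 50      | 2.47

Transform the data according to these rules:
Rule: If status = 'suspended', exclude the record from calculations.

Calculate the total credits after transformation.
508

Step 1: Identify records where status = 'suspended'
Step 2: The excluded records sum to 95
Step 3: Original total credits = 603
Step 4: Remaining total = 603 - 95 = 508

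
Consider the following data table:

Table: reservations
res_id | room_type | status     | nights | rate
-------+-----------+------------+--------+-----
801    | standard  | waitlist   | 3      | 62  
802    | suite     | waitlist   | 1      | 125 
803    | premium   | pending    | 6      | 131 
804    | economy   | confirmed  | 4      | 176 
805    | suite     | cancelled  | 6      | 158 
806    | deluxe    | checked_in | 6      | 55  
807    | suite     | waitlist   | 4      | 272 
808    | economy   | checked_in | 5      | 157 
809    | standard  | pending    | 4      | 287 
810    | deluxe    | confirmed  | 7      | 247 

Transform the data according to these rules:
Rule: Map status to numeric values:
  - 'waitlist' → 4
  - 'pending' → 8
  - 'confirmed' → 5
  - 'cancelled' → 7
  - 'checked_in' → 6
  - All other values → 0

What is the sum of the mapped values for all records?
57

Step 1: Apply mapping to each record
Step 2: Count by status:
  'waitlist': 3 records × 4 = 12
  'pending': 2 records × 8 = 16
  'confirmed': 2 records × 5 = 10
  'cancelled': 1 records × 7 = 7
  'checked_in': 2 records × 6 = 12
Step 3: Sum all mapped values = 57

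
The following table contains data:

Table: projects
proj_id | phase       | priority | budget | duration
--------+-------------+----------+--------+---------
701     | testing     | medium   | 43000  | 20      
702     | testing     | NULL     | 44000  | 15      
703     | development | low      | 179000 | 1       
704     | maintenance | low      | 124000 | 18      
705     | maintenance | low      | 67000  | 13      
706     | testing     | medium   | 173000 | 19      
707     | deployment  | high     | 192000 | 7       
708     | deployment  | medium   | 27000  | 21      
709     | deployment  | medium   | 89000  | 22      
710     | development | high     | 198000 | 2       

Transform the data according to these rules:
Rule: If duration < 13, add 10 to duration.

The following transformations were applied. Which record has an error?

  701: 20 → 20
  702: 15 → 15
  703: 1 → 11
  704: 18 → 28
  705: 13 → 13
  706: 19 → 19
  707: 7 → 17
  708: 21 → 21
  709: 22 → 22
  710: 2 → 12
Record 704 has an error. The correct transformed value should be 18, not 28.

Step 1: Check each record against the rule
Step 2: Record 704 has duration = 18
Step 3: Since 18 >= 13, the bonus should not have been applied
Step 4: Correct value = 18, but claimed value = 28
Conclusion: Record 704 has the error.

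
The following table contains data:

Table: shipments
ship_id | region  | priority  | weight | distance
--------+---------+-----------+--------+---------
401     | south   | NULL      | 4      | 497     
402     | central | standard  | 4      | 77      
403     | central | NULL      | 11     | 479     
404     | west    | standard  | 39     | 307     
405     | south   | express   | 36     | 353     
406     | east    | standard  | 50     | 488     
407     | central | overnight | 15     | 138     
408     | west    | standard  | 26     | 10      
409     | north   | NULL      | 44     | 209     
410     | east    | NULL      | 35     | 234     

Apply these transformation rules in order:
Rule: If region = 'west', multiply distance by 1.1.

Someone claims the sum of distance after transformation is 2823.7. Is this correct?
Yes, the result is correct.

Step 1: Calculate the correct sum after transformation
Step 2: Apply multiplier 1.1 to records where region = 'west'
Step 3: Correct result = 2823.7
Step 4: Claimed result = 2823.7
Step 5: 2823.7 = 2823.7 ✓
Conclusion: The claimed result is correct.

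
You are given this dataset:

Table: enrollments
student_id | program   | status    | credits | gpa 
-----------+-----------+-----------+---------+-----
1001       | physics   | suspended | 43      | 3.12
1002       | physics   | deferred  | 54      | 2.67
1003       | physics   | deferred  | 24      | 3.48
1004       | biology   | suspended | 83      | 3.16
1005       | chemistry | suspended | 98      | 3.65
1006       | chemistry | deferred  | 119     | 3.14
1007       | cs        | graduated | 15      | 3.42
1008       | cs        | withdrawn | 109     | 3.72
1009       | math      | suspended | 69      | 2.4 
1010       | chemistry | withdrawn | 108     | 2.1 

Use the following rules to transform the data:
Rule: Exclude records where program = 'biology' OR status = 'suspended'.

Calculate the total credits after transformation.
429

Step 1: Find records where program = 'biology' OR status = 'suspended'
Step 2: 4 records match, summing to 293
Step 3: Original sum: 722
Step 4: Remaining sum = 722 - 293 = 429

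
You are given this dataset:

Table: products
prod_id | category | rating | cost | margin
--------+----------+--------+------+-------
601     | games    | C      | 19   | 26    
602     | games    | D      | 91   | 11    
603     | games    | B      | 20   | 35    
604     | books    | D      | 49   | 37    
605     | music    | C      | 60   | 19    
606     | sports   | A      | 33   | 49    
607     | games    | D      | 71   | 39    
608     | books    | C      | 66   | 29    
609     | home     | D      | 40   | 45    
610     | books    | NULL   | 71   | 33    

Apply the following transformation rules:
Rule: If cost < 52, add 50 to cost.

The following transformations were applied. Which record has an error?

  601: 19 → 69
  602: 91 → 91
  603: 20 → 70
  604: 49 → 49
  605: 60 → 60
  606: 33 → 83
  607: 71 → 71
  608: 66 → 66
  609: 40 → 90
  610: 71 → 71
Record 604 has an error. The correct transformed value should be 99, not 49.

Step 1: Check each record against the rule
Step 2: Record 604 has cost = 49
Step 3: Since 49 < 52, the bonus should have been applied
Step 4: Correct value = 99, but claimed value = 49
Conclusion: Record 604 has the error.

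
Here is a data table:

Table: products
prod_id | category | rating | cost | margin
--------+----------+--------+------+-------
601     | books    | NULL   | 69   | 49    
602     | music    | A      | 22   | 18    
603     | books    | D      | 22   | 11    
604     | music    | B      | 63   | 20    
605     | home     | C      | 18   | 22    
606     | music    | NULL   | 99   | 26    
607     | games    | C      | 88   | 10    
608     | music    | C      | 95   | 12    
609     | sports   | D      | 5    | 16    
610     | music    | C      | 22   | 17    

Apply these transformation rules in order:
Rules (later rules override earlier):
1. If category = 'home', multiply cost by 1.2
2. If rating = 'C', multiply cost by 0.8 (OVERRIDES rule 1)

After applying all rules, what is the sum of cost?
458.4

Step 1: Rule 2 takes priority for records with rating = 'C'
  - 4 records: 223 × 0.8 = 178.4
Step 2: Rule 1 applies to remaining records with category = 'home'
  - 0 records: 0 × 1.2 = 0.0
Step 3: Other records unchanged: 280
Step 4: Final sum = 178.4 + 0.0 + 280 = 458.4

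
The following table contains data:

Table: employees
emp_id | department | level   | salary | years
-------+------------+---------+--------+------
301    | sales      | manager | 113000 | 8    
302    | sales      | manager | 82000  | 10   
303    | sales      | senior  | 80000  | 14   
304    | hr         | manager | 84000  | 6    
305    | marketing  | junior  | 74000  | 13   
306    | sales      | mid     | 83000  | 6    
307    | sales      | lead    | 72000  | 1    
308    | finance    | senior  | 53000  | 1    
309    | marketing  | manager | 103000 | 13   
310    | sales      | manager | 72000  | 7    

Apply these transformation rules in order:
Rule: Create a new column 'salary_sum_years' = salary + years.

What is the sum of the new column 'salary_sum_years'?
816079

Step 1: For each record, compute salary + years
Example calculations:
  113000 + 8 = 113008
  82000 + 10 = 82010
  80000 + 14 = 80014
  ...
Step 2: Sum all derived values
Step 3: Total = 816079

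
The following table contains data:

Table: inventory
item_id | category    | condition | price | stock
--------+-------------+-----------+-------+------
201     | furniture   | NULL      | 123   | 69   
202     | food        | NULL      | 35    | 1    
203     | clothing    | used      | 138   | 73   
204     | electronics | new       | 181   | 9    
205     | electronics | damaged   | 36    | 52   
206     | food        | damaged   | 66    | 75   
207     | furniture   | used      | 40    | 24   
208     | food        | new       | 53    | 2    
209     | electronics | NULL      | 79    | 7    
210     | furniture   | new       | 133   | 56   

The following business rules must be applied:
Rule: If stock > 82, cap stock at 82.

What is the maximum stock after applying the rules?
75

Step 1: Original maximum stock = 75
Step 2: Check cap of 82 against maximum
Step 3: No records exceed the cap (max 75 <= cap 82), so no capping applies
Step 4: Maximum after transformation = 75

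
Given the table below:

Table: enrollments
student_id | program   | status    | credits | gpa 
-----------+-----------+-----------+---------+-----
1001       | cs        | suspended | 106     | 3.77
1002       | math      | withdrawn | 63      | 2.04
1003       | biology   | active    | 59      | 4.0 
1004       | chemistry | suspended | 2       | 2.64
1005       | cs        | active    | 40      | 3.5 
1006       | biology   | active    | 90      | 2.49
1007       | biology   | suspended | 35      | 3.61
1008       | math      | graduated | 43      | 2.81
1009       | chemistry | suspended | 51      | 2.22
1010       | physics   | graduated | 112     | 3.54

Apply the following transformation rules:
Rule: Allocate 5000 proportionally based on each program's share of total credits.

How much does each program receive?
biology: 1530.78, chemistry: 440.93, cs: 1214.64, math: 881.86, physics: 931.78

Step 1: Calculate total credits = 601
Step 2: Calculate each program's proportion:
  biology: 184/601 = 30.62% → 1530.78
  chemistry: 53/601 = 8.82% → 440.93
  cs: 146/601 = 24.29% → 1214.64
  math: 106/601 = 17.64% → 881.86
  physics: 112/601 = 18.64% → 931.78
Step 3: Verify: sum of allocations ≈ 5000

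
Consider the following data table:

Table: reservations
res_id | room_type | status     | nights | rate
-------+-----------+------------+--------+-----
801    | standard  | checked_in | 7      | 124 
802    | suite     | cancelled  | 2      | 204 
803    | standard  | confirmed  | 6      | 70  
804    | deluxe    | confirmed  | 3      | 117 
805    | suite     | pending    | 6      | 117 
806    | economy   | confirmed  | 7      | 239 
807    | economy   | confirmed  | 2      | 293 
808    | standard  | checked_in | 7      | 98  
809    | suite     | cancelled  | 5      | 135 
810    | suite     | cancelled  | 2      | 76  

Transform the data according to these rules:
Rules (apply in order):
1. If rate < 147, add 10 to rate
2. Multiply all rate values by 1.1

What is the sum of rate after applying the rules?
1697.3

Step 1: Apply Rule 1 - Add 10 to records with rate < 147
  - 7 records affected: 737 + (7 × 10) = 807
  - Unaffected records: 736
  - Sum after Rule 1: 1543
Step 2: Apply Rule 2 - Multiply all by 1.1
  - 1543 × 1.1 = 1697.3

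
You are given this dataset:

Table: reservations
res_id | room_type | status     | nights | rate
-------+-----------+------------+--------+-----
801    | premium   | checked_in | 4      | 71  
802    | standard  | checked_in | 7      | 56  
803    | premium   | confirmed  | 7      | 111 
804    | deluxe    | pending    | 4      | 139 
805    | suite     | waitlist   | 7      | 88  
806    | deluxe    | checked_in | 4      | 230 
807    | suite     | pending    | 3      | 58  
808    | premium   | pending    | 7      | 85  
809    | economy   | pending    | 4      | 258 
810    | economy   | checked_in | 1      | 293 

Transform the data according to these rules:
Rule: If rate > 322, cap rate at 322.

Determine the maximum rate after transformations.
293

Step 1: Original maximum rate = 293
Step 2: Check cap of 322 against maximum
Step 3: No records exceed the cap (max 293 <= cap 322), so no capping applies
Step 4: Maximum after transformation = 293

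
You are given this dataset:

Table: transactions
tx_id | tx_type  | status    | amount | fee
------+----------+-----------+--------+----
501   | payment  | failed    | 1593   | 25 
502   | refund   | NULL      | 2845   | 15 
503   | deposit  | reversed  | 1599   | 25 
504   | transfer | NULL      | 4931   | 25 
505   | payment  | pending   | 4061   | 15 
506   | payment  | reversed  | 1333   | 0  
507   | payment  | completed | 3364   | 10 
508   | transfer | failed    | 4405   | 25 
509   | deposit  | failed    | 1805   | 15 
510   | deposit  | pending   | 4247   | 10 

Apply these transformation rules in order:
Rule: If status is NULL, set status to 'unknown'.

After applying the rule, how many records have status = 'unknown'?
2

Step 1: Count records where status IS NULL
Step 2: Found 2 records with NULL status
Step 3: These records will have status set to 'unknown'
Step 4: Records already having status = 'unknown': 0
Step 5: Answer: 2 + 0 = 2 records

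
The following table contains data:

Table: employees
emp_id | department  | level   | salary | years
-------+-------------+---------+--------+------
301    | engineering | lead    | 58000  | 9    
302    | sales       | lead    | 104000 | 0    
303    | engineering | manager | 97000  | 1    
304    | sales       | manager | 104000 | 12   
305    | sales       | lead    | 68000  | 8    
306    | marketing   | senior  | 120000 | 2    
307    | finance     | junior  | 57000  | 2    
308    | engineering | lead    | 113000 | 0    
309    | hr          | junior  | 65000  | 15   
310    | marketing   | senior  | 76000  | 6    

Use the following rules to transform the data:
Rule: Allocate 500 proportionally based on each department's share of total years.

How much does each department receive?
engineering: 90.91, finance: 18.18, hr: 136.36, marketing: 72.73, sales: 181.82

Step 1: Calculate total years = 55
Step 2: Calculate each department's proportion:
  engineering: 10/55 = 18.18% → 90.91
  finance: 2/55 = 3.64% → 18.18
  hr: 15/55 = 27.27% → 136.36
  marketing: 8/55 = 14.55% → 72.73
  sales: 20/55 = 36.36% → 181.82
Step 3: Verify: sum of allocations ≈ 500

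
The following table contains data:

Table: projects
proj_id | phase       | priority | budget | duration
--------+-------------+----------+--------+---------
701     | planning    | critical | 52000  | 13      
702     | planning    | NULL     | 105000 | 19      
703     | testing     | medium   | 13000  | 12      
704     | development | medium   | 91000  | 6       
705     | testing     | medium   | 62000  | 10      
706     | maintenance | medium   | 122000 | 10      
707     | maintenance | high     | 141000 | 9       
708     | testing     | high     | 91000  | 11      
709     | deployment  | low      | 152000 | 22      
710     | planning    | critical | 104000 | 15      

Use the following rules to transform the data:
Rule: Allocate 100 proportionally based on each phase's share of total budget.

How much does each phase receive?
deployment: 16.29, development: 9.75, maintenance: 28.19, planning: 27.97, testing: 17.79

Step 1: Calculate total budget = 933000
Step 2: Calculate each phase's proportion:
  deployment: 152000/933000 = 16.29% → 16.29
  development: 91000/933000 = 9.75% → 9.75
  maintenance: 263000/933000 = 28.19% → 28.19
  planning: 261000/933000 = 27.97% → 27.97
  testing: 166000/933000 = 17.79% → 17.79
Step 3: Verify: sum of allocations ≈ 100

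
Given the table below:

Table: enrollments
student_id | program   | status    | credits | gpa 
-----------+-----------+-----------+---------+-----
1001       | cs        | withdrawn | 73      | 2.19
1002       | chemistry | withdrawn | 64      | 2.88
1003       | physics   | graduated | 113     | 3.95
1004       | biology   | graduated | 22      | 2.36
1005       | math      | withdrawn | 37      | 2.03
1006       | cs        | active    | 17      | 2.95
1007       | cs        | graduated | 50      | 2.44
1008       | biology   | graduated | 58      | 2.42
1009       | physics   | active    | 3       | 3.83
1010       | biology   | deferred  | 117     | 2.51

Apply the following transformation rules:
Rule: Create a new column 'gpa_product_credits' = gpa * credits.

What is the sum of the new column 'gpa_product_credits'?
1535.24

Step 1: For each record, compute gpa * credits
Example calculations:
  2.19 * 73 = 159.87
  2.88 * 64 = 184.32
  3.95 * 113 = 446.35
  ...
Step 2: Sum all derived values
Step 3: Total = 1535.24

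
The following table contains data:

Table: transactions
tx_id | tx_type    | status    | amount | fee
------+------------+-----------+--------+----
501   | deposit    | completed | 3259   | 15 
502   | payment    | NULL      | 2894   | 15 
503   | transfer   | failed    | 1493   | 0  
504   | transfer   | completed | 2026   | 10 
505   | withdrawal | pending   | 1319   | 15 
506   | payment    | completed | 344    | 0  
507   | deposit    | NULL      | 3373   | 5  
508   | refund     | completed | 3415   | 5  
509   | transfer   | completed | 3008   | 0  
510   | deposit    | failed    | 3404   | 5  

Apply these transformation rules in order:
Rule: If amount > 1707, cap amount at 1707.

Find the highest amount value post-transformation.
1707

Step 1: Original maximum amount = 3415
Step 2: Apply cap at 1707
Step 3: 7 records had amount > 1707 and were capped
Step 4: Maximum after transformation = 1707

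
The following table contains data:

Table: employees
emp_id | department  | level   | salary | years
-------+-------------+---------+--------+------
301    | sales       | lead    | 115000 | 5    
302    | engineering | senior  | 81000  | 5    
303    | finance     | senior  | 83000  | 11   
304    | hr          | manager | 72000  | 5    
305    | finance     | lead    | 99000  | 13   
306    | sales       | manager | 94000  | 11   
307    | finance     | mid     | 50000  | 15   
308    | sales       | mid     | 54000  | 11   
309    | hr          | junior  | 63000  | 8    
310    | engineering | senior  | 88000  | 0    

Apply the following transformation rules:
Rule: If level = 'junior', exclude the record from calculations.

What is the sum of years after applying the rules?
76

Step 1: Identify records where level = 'junior'
Step 2: The excluded records sum to 8
Step 3: Original total years = 84
Step 4: Remaining total = 84 - 8 = 76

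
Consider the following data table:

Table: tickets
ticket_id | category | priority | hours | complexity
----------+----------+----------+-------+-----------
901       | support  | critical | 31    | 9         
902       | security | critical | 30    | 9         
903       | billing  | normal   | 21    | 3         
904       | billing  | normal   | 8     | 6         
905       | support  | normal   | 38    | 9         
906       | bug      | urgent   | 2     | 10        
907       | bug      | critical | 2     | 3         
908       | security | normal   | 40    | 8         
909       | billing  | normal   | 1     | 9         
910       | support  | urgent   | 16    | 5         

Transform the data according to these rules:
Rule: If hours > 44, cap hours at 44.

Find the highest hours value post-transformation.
40

Step 1: Original maximum hours = 40
Step 2: Check cap of 44 against maximum
Step 3: No records exceed the cap (max 40 <= cap 44), so no capping applies
Step 4: Maximum after transformation = 40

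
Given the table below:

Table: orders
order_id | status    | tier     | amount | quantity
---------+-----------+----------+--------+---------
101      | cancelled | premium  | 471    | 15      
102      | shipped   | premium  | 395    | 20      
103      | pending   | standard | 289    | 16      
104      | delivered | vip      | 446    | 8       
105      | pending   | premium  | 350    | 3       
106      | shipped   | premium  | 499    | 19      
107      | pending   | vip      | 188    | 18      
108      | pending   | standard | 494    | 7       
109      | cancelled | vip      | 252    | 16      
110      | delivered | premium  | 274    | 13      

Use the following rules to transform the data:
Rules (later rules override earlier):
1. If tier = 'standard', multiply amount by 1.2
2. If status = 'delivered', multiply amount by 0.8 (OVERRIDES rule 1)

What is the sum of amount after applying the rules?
3670.6

Step 1: Rule 2 takes priority for records with status = 'delivered'
  - 2 records: 720 × 0.8 = 576.0
Step 2: Rule 1 applies to remaining records with tier = 'standard'
  - 2 records: 783 × 1.2 = 939.6
Step 3: Other records unchanged: 2155
Step 4: Final sum = 576.0 + 939.6 + 2155 = 3670.6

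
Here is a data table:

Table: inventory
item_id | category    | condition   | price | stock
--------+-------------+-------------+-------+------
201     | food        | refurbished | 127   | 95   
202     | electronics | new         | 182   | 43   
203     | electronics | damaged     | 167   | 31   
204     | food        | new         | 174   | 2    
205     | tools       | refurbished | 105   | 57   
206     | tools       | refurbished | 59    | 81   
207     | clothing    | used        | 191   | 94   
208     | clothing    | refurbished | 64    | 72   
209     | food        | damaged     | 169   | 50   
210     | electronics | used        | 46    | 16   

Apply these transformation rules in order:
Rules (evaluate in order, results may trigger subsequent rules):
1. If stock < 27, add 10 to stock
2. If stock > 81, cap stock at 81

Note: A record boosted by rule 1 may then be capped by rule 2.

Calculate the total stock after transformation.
534

Step 1: Apply rule 1 to records with stock < 27
  - 2 records get bonus of 10
  - Of these, 0 records then exceed 81 and get capped
Step 2: Apply rule 2 to records with stock > 81
  - 2 records (original) are capped
Step 3: Calculate final sum = 534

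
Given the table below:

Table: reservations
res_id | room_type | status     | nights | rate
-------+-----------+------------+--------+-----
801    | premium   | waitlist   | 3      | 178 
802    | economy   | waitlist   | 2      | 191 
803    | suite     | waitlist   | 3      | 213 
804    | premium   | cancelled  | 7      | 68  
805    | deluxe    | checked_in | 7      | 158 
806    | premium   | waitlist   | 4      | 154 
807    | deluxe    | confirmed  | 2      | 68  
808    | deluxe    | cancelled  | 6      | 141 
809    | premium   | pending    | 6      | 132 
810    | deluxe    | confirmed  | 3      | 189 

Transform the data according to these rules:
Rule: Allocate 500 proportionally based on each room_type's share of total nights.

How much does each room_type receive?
deluxe: 209.3, economy: 23.26, premium: 232.56, suite: 34.88

Step 1: Calculate total nights = 43
Step 2: Calculate each room_type's proportion:
  deluxe: 18/43 = 41.86% → 209.3
  economy: 2/43 = 4.65% → 23.26
  premium: 20/43 = 46.51% → 232.56
  suite: 3/43 = 6.98% → 34.88
Step 3: Verify: sum of allocations ≈ 500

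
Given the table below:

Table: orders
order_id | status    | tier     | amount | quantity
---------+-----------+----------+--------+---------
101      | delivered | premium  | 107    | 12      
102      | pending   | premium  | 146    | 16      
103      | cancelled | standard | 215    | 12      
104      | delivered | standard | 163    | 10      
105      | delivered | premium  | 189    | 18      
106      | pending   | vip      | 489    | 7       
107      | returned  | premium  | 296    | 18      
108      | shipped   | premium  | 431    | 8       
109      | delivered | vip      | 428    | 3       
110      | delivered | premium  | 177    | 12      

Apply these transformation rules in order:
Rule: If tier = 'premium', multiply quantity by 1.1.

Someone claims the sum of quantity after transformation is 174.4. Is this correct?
No, the correct result is 124.4.

Step 1: Calculate the correct sum after transformation
Step 2: Apply multiplier 1.1 to records where tier = 'premium'
Step 3: Correct result = 124.4
Step 4: Claimed result = 174.4
Step 5: 124.4 ≠ 174.4
Conclusion: The claimed result is incorrect. The correct answer is 124.4.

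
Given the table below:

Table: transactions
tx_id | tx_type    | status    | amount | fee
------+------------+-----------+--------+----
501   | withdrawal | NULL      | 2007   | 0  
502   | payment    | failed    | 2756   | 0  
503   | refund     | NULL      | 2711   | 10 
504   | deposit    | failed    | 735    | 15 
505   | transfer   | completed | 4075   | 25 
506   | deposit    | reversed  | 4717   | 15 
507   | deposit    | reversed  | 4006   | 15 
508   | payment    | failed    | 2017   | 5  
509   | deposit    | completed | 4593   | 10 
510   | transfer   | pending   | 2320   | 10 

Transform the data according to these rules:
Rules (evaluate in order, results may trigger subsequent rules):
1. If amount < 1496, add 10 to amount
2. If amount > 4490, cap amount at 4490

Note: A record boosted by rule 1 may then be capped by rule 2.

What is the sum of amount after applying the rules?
29617

Step 1: Apply rule 1 to records with amount < 1496
  - 1 records get bonus of 10
  - Of these, 0 records then exceed 4490 and get capped
Step 2: Apply rule 2 to records with amount > 4490
  - 2 records (original) are capped
Step 3: Calculate final sum = 29617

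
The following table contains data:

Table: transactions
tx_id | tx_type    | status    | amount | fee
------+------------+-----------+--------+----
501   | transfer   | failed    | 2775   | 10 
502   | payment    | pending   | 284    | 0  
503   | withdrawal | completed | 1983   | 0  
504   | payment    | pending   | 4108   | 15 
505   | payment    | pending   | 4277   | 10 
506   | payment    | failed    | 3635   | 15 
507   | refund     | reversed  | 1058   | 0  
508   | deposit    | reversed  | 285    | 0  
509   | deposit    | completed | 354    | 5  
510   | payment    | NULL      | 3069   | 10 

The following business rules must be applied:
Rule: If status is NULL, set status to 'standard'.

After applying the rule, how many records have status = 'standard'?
1

Step 1: Count records where status IS NULL
Step 2: Found 1 records with NULL status
Step 3: These records will have status set to 'standard'
Step 4: Records already having status = 'standard': 0
Step 5: Answer: 1 + 0 = 1 records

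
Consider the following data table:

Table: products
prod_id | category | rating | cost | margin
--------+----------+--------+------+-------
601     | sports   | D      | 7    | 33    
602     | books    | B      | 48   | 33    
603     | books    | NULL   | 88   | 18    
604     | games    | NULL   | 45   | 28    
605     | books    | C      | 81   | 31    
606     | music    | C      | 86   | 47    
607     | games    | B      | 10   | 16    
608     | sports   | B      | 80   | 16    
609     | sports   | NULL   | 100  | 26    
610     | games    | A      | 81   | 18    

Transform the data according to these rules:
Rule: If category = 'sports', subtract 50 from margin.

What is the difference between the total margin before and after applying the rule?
150

Step 1: Original sum of margin = 266
Step 2: 3 records have category = 'sports'
Step 3: Each affected record changes by -50
Step 4: Total change = 3 × -50 = -150
Step 5: New sum = 266 + -150 = 116
Step 6: Difference = |116 - 266| = 150
        (Sum decreased by 150)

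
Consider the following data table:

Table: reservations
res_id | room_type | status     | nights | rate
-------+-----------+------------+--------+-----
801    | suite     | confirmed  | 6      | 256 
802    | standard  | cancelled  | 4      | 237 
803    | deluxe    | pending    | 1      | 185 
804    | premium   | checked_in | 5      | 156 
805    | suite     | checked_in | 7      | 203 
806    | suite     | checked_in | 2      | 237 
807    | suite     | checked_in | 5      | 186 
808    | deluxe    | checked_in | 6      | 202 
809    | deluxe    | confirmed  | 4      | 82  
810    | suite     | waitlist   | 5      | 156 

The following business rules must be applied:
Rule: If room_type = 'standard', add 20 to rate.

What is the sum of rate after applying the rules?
1920

Step 1: Count records where room_type = 'standard': 1
Step 2: Total bonus added: 1 × 20 = 20
Step 3: Original sum of rate: 1900
Step 4: Final sum = 1900 + 20 = 1920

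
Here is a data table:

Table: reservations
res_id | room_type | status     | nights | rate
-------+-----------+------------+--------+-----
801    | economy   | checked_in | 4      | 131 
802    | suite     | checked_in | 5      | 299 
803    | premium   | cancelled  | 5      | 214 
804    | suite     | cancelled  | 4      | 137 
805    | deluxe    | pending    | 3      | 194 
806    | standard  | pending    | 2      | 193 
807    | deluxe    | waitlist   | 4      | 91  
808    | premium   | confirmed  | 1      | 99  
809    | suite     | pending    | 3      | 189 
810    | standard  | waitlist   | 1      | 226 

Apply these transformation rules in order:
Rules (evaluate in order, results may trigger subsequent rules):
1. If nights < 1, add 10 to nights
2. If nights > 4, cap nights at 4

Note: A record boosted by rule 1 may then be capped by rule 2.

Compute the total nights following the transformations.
30

Step 1: Apply rule 1 to records with nights < 1
  - 0 records get bonus of 10
  - Of these, 0 records then exceed 4 and get capped
Step 2: Apply rule 2 to records with nights > 4
  - 2 records (original) are capped
Step 3: Calculate final sum = 30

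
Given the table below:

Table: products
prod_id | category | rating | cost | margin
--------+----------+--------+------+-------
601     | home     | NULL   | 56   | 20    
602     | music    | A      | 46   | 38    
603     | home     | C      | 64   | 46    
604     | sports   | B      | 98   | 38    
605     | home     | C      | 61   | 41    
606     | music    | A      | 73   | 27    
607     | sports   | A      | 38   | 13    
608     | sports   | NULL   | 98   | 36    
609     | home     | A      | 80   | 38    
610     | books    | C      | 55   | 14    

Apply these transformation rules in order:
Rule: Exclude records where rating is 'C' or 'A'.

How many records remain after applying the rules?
3

Step 1: Count records to exclude
  - 3 (C) + 4 (A) = 7 records
Step 2: Total records: 10
Step 3: Remaining = 10 - 7 = 3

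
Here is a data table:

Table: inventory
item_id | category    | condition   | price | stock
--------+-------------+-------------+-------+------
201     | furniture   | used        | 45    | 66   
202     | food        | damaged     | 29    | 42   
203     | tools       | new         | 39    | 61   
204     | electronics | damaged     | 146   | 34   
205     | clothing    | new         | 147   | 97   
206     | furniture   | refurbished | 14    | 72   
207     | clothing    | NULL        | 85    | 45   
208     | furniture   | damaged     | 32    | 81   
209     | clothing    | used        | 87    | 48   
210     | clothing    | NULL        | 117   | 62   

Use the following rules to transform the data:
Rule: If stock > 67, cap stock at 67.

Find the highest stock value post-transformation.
67

Step 1: Original maximum stock = 97
Step 2: Apply cap at 67
Step 3: 3 records had stock > 67 and were capped
Step 4: Maximum after transformation = 67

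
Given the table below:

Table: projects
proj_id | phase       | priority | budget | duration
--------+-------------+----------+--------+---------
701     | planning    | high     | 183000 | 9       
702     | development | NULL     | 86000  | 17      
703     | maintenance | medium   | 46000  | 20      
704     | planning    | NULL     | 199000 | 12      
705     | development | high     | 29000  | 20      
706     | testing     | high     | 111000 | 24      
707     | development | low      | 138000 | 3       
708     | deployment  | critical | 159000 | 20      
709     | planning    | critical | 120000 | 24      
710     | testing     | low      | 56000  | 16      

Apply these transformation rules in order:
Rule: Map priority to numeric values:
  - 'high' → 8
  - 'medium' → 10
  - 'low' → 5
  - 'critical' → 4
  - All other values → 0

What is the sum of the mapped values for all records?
52

Step 1: Apply mapping to each record
Step 2: Count by status:
  'high': 3 records × 8 = 24
  'medium': 1 records × 10 = 10
  'low': 2 records × 5 = 10
  'critical': 2 records × 4 = 8
Step 3: Sum all mapped values = 52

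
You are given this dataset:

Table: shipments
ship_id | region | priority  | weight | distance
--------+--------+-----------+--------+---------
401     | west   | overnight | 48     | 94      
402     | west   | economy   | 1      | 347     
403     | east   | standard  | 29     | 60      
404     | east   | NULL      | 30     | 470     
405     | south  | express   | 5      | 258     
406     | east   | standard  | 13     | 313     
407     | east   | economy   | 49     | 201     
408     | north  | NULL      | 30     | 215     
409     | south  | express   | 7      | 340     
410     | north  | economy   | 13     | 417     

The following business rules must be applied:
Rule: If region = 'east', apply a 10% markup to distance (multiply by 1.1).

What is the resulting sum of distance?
2819.4

Step 1: Records with region = 'east' have total distance = 1044
Step 2: Apply multiplier: 1044 × 1.1 = 1148.4
Step 3: Other records total: 1671
Step 4: Final sum = 1148.4 + 1671 = 2819.4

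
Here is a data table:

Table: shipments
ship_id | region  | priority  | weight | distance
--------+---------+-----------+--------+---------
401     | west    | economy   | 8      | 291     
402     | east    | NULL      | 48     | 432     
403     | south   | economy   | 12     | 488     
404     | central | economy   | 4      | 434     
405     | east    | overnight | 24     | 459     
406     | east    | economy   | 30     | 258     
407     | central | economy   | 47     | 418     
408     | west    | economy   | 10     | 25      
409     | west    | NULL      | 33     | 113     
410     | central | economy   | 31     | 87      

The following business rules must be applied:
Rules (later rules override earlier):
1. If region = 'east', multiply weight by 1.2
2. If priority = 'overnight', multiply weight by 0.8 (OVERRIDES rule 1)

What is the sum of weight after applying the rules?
257.8

Step 1: Rule 2 takes priority for records with priority = 'overnight'
  - 1 records: 24 × 0.8 = 19.2
Step 2: Rule 1 applies to remaining records with region = 'east'
  - 2 records: 78 × 1.2 = 93.6
Step 3: Other records unchanged: 145
Step 4: Final sum = 19.2 + 93.6 + 145 = 257.8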